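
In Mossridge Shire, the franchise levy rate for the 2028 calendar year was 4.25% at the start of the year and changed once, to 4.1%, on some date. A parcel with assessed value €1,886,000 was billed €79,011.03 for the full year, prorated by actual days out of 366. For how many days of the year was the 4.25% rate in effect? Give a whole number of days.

218 days

Let d = days at the first rate; then 366 − d days at the second rate.
€1,886,000 × [4.25%·d + 4.1%·(366−d)] / 366 = €79,011.03
Solving gives d = 218, so the new rate took effect on 6 Aug 2028.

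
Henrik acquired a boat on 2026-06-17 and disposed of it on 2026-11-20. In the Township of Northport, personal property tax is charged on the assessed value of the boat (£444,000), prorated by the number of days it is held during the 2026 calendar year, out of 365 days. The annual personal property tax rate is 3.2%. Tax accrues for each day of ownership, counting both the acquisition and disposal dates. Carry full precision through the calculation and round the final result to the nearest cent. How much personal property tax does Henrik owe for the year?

Days held (2026-06-17 to 2026-11-20): 157 out of 365
Tax = £444,000 × 3.2% × 157/365 = £6,111.3863

£6,111.39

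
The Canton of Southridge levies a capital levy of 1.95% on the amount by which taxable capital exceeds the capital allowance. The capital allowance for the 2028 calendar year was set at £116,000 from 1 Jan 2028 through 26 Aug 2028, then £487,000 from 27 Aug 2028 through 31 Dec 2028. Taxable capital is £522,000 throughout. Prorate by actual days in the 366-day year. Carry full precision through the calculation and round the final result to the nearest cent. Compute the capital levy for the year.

£5,406.67

1 Jan – 26 Aug 2028: 239 days, exemption £116,000 → (£522,000 − £116,000) × 1.95% × 239/366 = £5,169.8443
27 Aug – 31 Dec 2028: 127 days, exemption £487,000 → (£522,000 − £487,000) × 1.95% × 127/366 = £236.8238
Total = £5,406.6680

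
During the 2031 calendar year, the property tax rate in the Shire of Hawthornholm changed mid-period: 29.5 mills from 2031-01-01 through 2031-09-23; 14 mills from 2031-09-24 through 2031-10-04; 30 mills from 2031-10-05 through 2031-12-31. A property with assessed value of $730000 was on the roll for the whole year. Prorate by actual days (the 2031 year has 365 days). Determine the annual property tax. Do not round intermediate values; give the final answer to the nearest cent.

$21282.00

2031-01-01 to 2031-09-23: 266 days at 29.5 mills → $730000 × 2.95% × 266/365 = $15694.0000
2031-09-24 to 2031-10-04: 11 days at 14 mills → $730000 × 1.4% × 11/365 = $308.0000
2031-10-05 to 2031-12-31: 88 days at 30 mills → $730000 × 3% × 88/365 = $5280.0000
Total = $21282.0000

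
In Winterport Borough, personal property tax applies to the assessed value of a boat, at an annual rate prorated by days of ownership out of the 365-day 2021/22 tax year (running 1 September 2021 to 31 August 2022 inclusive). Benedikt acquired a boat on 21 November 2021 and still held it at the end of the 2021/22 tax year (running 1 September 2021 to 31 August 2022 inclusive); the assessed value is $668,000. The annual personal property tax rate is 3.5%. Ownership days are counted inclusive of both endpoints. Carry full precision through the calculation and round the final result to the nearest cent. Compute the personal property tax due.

Days held (21 November 2021 – 31 August 2022): 284 out of 365
Tax = $668,000 × 3.5% × 284/365 = $18,191.5616

$18,191.56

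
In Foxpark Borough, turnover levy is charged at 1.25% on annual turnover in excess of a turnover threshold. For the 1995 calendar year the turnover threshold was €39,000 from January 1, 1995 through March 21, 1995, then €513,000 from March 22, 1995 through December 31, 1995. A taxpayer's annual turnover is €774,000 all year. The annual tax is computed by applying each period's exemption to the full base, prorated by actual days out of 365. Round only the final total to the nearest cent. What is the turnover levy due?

€4,561.13

January 1 – March 21, 1995: 80 days, exemption €39,000 → (€774,000 − €39,000) × 1.25% × 80/365 = €2,013.6986
March 22 – December 31, 1995: 285 days, exemption €513,000 → (€774,000 − €513,000) × 1.25% × 285/365 = €2,547.4315
Total = €4,561.1301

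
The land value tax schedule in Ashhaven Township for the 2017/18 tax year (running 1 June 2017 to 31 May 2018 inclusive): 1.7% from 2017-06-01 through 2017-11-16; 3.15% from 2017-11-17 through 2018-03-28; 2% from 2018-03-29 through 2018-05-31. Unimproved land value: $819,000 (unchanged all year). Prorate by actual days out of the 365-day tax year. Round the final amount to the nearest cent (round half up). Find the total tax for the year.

2017-06-01 to 2017-11-16: 169 days at 1.7% → $819,000 × 1.7% × 169/365 = $6,446.5397
2017-11-17 to 2018-03-28: 132 days at 3.15% → $819,000 × 3.15% × 132/365 = $9,329.8685
2018-03-29 to 2018-05-31: 64 days at 2% → $819,000 × 2% × 64/365 = $2,872.1096
Total = $18,648.5178

$18,648.52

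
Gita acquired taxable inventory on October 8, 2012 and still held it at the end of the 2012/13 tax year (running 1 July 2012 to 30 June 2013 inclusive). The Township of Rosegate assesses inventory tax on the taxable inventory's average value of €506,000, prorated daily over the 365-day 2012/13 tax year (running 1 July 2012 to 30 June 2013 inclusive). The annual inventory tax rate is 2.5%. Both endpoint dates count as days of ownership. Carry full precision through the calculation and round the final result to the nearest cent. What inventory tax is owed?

Days held (October 8, 2012 – June 30, 2013): 266 out of 365
Tax = €506,000 × 2.5% × 266/365 = €9,218.9041

€9,218.90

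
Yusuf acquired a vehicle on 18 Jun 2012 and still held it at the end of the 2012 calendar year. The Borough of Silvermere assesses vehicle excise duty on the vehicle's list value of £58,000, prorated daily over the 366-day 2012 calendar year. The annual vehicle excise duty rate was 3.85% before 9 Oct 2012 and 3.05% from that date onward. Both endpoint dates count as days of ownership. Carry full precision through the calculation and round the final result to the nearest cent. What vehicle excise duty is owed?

£1,095.42

18 Jun – 8 Oct 2012: 113 days at 3.85% → £58,000 × 3.85% × 113/366 = £689.4235
9 Oct – 31 Dec 2012: 84 days at 3.05% → £58,000 × 3.05% × 84/366 = £406.0000
Total = £1,095.4235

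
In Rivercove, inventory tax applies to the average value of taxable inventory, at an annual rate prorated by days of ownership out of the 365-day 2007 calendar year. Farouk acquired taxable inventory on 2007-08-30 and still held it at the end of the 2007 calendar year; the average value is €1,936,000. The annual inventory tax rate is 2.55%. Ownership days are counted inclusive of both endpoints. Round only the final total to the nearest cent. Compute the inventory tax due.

€16,771.59

Days held (2007-08-30 to 2007-12-31): 124 out of 365
Tax = €1,936,000 × 2.55% × 124/365 = €16,771.5945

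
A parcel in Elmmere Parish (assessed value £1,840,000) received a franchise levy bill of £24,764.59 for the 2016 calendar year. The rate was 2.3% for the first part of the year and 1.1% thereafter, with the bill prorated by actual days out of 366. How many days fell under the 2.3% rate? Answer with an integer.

Let d = days at the first rate; then 366 − d days at the second rate.
£1,840,000 × [2.3%·d + 1.1%·(366−d)] / 366 = £24,764.59
Solving gives d = 75, so the new rate took effect on 16 March 2016.

75 days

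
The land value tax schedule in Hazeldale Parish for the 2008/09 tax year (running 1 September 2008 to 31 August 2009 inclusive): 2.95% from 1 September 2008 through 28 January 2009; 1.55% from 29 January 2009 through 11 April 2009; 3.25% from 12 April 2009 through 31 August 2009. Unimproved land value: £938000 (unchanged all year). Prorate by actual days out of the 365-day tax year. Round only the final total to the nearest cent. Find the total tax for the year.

1 September 2008 – 28 January 2009: 150 days at 2.95% → £938000 × 2.95% × 150/365 = £11371.6438
29 January – 11 April 2009: 73 days at 1.55% → £938000 × 1.55% × 73/365 = £2907.8000
12 April – 31 August 2009: 142 days at 3.25% → £938000 × 3.25% × 142/365 = £11859.9178
Total = £26139.3616

£26139.36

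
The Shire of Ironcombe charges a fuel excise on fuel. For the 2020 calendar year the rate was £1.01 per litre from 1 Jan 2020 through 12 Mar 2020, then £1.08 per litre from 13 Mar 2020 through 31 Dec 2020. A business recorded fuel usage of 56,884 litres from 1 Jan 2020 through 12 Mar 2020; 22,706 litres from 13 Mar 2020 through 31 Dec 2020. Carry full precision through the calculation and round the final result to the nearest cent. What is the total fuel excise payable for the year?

£81,975.32

1 Jan – 12 Mar 2020: 56,884 litres at £1.01/litre → £57,452.84
13 Mar – 31 Dec 2020: 22,706 litres at £1.08/litre → £24,522.48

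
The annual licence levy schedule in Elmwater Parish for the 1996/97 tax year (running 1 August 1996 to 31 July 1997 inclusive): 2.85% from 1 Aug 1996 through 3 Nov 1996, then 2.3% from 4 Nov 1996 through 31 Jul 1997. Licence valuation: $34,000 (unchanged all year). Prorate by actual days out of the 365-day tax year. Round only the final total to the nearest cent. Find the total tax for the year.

$830.67

1 Aug – 3 Nov 1996: 95 days at 2.85% → $34,000 × 2.85% × 95/365 = $252.2055
4 Nov 1996 – 31 Jul 1997: 270 days at 2.3% → $34,000 × 2.3% × 270/365 = $578.4658
Total = $830.6712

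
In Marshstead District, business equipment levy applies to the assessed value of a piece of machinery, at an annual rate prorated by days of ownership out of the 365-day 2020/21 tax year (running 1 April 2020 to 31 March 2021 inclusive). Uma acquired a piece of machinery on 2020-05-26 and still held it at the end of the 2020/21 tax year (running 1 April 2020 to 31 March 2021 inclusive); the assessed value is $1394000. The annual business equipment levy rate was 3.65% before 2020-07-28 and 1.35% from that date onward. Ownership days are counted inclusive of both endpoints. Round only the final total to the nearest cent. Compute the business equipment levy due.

2020-05-26 to 2020-07-27: 63 days at 3.65% → $1394000 × 3.65% × 63/365 = $8782.2000
2020-07-28 to 2021-03-31: 247 days at 1.35% → $1394000 × 1.35% × 247/365 = $12735.0493
Total = $21517.2493

$21517.25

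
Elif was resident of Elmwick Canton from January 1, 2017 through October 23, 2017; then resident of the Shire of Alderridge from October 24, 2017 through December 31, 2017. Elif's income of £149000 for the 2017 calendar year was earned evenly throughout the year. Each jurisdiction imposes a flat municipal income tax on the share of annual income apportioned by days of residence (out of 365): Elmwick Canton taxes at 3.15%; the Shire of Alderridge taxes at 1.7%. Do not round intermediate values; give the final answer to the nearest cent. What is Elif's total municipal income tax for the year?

Elmwick Canton, January 1 – October 23, 2017: 296 days → £149000 × 3.15% × 296/365 = £3806.2356
The Shire of Alderridge, October 24 – December 31, 2017: 69 days → £149000 × 1.7% × 69/365 = £478.8411
Total = £4285.0767

£4285.08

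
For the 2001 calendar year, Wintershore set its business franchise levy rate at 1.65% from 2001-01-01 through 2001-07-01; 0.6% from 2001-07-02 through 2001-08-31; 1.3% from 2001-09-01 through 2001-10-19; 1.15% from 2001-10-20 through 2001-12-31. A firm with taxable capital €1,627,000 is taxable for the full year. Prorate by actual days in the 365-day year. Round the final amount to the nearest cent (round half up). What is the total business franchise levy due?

€21,598.98

2001-01-01 to 2001-07-01: 182 days at 1.65% → €1,627,000 × 1.65% × 182/365 = €13,385.9753
2001-07-02 to 2001-08-31: 61 days at 0.6% → €1,627,000 × 0.6% × 61/365 = €1,631.4575
2001-09-01 to 2001-10-19: 49 days at 1.3% → €1,627,000 × 1.3% × 49/365 = €2,839.4493
2001-10-20 to 2001-12-31: 73 days at 1.15% → €1,627,000 × 1.15% × 73/365 = €3,742.1000
Total = €21,598.9822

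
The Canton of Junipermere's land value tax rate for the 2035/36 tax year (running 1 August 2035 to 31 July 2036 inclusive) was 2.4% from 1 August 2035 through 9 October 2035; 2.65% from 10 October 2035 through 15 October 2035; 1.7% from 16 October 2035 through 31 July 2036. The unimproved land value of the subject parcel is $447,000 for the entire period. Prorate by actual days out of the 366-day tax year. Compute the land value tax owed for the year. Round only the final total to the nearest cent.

1 August – 9 October 2035: 70 days at 2.4% → $447,000 × 2.4% × 70/366 = $2,051.8033
10 October – 15 October 2035: 6 days at 2.65% → $447,000 × 2.65% × 6/366 = $194.1885
16 October 2035 – 31 July 2036: 290 days at 1.7% → $447,000 × 1.7% × 290/366 = $6,021.0656
Total = $8,267.0574

$8,267.06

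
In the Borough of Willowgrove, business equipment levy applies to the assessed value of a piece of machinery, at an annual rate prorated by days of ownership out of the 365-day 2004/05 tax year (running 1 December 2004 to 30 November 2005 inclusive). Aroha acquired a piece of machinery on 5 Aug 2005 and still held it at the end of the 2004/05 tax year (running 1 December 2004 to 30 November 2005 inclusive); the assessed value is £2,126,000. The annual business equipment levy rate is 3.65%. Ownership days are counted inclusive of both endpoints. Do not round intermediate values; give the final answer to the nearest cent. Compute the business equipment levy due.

£25,086.80

Days held (5 Aug – 30 Nov 2005): 118 out of 365
Tax = £2,126,000 × 3.65% × 118/365 = £25,086.8000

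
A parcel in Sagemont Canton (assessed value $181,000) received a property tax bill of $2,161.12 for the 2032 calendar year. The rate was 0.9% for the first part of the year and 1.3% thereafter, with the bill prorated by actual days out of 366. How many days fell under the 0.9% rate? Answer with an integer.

97 days

Let d = days at the first rate; then 366 − d days at the second rate.
$181,000 × [0.9%·d + 1.3%·(366−d)] / 366 = $2,161.12
Solving gives d = 97, so the new rate took effect on 7 Apr 2032.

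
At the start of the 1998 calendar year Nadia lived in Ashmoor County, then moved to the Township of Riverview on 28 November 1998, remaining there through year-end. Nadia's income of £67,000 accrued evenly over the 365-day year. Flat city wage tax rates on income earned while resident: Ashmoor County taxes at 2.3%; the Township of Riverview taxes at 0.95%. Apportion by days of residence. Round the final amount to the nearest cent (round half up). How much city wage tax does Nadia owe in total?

£1,456.75

Ashmoor County, 1 January – 27 November 1998: 331 days → £67,000 × 2.3% × 331/365 = £1,397.4548
The Township of Riverview, 28 November – 31 December 1998: 34 days → £67,000 × 0.95% × 34/365 = £59.2904
Total = £1,456.7452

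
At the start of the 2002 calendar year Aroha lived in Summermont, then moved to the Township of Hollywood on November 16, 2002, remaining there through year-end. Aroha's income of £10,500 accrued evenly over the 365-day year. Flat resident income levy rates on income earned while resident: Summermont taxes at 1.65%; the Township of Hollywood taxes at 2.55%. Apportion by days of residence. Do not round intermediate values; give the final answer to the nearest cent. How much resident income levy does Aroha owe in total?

£185.16

Summermont, January 1 – November 15, 2002: 319 days → £10,500 × 1.65% × 319/365 = £151.4158
The Township of Hollywood, November 16 – December 31, 2002: 46 days → £10,500 × 2.55% × 46/365 = £33.7438
Total = £185.1596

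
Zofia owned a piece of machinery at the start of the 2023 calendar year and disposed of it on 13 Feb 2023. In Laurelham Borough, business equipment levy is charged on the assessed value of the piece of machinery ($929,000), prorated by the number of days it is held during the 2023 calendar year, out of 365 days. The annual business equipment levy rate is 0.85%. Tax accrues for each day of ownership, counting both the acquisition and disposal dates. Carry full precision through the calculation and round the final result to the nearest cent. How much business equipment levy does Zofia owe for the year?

$951.91

Days held (1 Jan – 13 Feb 2023): 44 out of 365
Tax = $929,000 × 0.85% × 44/365 = $951.9068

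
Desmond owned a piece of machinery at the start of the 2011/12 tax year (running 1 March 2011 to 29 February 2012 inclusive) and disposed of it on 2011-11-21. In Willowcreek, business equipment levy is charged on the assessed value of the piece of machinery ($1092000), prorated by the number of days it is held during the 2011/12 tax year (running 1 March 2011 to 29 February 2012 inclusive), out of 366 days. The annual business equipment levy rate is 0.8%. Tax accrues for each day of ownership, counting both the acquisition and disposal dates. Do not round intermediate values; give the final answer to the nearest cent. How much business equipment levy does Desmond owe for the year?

Days held (2011-03-01 to 2011-11-21): 266 out of 366
Tax = $1092000 × 0.8% × 266/366 = $6349.1148

$6349.11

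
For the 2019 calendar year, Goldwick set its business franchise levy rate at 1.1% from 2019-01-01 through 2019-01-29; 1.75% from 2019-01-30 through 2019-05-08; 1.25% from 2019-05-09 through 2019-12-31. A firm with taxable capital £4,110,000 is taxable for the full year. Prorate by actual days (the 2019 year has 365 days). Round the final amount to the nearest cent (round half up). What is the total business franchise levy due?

£56,459.01

2019-01-01 to 2019-01-29: 29 days at 1.1% → £4,110,000 × 1.1% × 29/365 = £3,592.0274
2019-01-30 to 2019-05-08: 99 days at 1.75% → £4,110,000 × 1.75% × 99/365 = £19,508.4247
2019-05-09 to 2019-12-31: 237 days at 1.25% → £4,110,000 × 1.25% × 237/365 = £33,358.5616
Total = £56,459.0137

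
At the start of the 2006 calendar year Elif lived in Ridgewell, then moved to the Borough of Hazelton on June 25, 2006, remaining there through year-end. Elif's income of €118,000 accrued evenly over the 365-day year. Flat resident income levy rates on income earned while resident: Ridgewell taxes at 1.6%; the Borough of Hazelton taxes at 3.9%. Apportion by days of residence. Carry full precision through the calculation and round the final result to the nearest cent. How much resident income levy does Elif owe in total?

€3,300.77

Ridgewell, January 1 – June 24, 2006: 175 days → €118,000 × 1.6% × 175/365 = €905.2055
The Borough of Hazelton, June 25 – December 31, 2006: 190 days → €118,000 × 3.9% × 190/365 = €2,395.5616
Total = €3,300.7671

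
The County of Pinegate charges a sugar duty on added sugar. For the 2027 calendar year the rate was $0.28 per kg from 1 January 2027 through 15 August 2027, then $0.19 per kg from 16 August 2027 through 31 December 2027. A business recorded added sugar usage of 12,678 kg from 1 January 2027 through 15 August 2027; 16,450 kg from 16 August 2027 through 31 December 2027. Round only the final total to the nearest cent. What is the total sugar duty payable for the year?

1 January – 15 August 2027: 12,678 kg at $0.28/kg → $3,549.84
16 August – 31 December 2027: 16,450 kg at $0.19/kg → $3,125.50

$6,675.34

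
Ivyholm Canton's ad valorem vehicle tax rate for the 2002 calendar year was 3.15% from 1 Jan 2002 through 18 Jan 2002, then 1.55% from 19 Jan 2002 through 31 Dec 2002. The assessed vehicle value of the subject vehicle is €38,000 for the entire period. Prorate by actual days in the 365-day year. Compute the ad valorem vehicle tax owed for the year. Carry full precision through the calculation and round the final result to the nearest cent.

1 Jan – 18 Jan 2002: 18 days at 3.15% → €38,000 × 3.15% × 18/365 = €59.0301
19 Jan – 31 Dec 2002: 347 days at 1.55% → €38,000 × 1.55% × 347/365 = €559.9534
Total = €618.9836

€618.98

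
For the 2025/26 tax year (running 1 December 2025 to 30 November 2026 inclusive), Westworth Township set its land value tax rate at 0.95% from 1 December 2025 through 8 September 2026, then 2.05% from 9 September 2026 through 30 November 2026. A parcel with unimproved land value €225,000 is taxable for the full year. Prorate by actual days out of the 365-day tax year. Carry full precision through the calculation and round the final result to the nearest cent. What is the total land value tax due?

€2,700.31

1 December 2025 – 8 September 2026: 282 days at 0.95% → €225,000 × 0.95% × 282/365 = €1,651.4384
9 September – 30 November 2026: 83 days at 2.05% → €225,000 × 2.05% × 83/365 = €1,048.8699
Total = €2,700.3082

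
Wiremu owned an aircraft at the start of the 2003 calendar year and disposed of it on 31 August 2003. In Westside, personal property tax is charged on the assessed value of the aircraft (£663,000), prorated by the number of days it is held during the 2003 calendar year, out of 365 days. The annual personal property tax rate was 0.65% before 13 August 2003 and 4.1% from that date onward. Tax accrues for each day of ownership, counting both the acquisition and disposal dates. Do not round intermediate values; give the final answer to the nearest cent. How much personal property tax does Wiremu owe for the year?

1 January – 12 August 2003: 224 days at 0.65% → £663,000 × 0.65% × 224/365 = £2,644.7342
13 August – 31 August 2003: 19 days at 4.1% → £663,000 × 4.1% × 19/365 = £1,415.0055
Total = £4,059.7397

£4,059.74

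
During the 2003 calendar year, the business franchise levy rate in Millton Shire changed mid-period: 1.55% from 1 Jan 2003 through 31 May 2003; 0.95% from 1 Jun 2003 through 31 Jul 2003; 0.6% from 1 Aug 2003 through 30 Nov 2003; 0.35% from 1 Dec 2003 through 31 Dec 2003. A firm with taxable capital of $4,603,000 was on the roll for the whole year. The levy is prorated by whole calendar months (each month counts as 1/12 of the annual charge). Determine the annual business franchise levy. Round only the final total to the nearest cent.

$47,564.33

1 Jan – 31 May 2003: 5 months at 1.55% → $4,603,000 × 1.55% × 5/12 = $29,727.7083
1 Jun – 31 Jul 2003: 2 months at 0.95% → $4,603,000 × 0.95% × 2/12 = $7,288.0833
1 Aug – 30 Nov 2003: 4 months at 0.6% → $4,603,000 × 0.6% × 4/12 = $9,206.0000
1 Dec – 31 Dec 2003: 1 month at 0.35% → $4,603,000 × 0.35% × 1/12 = $1,342.5417
Total = $47,564.3333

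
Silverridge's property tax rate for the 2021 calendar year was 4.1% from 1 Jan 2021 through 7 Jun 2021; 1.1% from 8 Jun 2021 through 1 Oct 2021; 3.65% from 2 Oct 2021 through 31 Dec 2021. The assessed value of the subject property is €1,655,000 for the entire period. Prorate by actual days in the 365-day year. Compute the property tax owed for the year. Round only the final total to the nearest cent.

1 Jan – 7 Jun 2021: 158 days at 4.1% → €1,655,000 × 4.1% × 158/365 = €29,372.8493
8 Jun – 1 Oct 2021: 116 days at 1.1% → €1,655,000 × 1.1% × 116/365 = €5,785.6986
2 Oct – 31 Dec 2021: 91 days at 3.65% → €1,655,000 × 3.65% × 91/365 = €15,060.5000
Total = €50,219.0479

€50,219.05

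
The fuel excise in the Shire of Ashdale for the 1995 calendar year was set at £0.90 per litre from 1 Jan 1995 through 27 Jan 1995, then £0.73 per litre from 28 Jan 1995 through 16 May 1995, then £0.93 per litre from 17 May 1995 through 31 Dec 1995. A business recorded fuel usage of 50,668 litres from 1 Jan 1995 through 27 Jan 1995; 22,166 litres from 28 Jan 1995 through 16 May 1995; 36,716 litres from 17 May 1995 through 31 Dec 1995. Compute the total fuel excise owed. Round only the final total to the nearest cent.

1 Jan – 27 Jan 1995: 50,668 litres at £0.90/litre → £45601.20
28 Jan – 16 May 1995: 22,166 litres at £0.73/litre → £16181.18
17 May – 31 Dec 1995: 36,716 litres at £0.93/litre → £34145.88

£95928.26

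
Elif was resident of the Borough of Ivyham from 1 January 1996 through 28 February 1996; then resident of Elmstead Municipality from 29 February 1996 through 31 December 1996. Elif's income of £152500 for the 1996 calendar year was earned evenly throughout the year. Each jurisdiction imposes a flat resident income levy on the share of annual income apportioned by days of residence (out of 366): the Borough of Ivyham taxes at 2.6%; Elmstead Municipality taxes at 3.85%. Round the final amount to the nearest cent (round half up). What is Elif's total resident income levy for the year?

£5563.96

The Borough of Ivyham, 1 January – 28 February 1996: 59 days → £152500 × 2.6% × 59/366 = £639.1667
Elmstead Municipality, 29 February – 31 December 1996: 307 days → £152500 × 3.85% × 307/366 = £4924.7917
Total = £5563.9583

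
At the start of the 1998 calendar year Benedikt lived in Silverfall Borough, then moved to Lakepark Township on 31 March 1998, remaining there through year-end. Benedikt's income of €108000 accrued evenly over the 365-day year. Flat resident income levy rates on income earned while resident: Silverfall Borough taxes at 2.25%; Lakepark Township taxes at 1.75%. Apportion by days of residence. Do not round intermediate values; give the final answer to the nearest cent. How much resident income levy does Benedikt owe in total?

€2021.67

Silverfall Borough, 1 January – 30 March 1998: 89 days → €108000 × 2.25% × 89/365 = €592.5205
Lakepark Township, 31 March – 31 December 1998: 276 days → €108000 × 1.75% × 276/365 = €1429.1507
Total = €2021.6712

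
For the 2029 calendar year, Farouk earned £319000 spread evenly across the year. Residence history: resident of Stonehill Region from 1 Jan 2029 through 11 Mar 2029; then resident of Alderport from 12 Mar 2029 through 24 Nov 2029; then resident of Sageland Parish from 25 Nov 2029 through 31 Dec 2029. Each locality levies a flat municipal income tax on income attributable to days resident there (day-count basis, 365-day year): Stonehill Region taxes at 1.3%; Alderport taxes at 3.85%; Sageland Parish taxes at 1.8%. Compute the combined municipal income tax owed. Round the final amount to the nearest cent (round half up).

£10058.55

Stonehill Region, 1 Jan – 11 Mar 2029: 70 days → £319000 × 1.3% × 70/365 = £795.3151
Alderport, 12 Mar – 24 Nov 2029: 258 days → £319000 × 3.85% × 258/365 = £8681.1699
Sageland Parish, 25 Nov – 31 Dec 2029: 37 days → £319000 × 1.8% × 37/365 = £582.0658
Total = £10058.5507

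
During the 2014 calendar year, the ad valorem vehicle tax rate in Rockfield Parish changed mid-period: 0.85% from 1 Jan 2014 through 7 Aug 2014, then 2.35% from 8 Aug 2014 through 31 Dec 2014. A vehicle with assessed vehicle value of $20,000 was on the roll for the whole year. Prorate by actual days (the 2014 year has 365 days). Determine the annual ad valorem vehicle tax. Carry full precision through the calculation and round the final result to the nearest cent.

$290.00

1 Jan – 7 Aug 2014: 219 days at 0.85% → $20,000 × 0.85% × 219/365 = $102.0000
8 Aug – 31 Dec 2014: 146 days at 2.35% → $20,000 × 2.35% × 146/365 = $188.0000
Total = $290.0000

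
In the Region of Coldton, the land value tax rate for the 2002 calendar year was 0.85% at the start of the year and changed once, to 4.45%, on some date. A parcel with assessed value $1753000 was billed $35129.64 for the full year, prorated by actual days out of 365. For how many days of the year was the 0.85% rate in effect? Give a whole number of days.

Let d = days at the first rate; then 365 − d days at the second rate.
$1753000 × [0.85%·d + 4.45%·(365−d)] / 365 = $35129.64
Solving gives d = 248, so the new rate took effect on 6 Sep 2002.

248 days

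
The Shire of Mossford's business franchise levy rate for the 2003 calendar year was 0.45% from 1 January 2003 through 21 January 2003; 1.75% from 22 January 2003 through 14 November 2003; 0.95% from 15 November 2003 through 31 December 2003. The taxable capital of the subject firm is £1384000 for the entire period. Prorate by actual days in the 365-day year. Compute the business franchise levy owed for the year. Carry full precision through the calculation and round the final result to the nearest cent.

1 January – 21 January 2003: 21 days at 0.45% → £1384000 × 0.45% × 21/365 = £358.3233
22 January – 14 November 2003: 297 days at 1.75% → £1384000 × 1.75% × 297/365 = £19707.7808
15 November – 31 December 2003: 47 days at 0.95% → £1384000 × 0.95% × 47/365 = £1693.0301
Total = £21759.1342

£21759.13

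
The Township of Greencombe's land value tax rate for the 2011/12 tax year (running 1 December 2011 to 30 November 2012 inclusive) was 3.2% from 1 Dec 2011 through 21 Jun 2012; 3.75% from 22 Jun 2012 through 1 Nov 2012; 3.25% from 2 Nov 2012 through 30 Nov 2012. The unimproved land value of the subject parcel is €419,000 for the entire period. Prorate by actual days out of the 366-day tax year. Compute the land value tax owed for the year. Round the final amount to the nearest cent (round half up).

€14,262.03

1 Dec 2011 – 21 Jun 2012: 204 days at 3.2% → €419,000 × 3.2% × 204/366 = €7,473.3115
22 Jun – 1 Nov 2012: 133 days at 3.75% → €419,000 × 3.75% × 133/366 = €5,709.7336
2 Nov – 30 Nov 2012: 29 days at 3.25% → €419,000 × 3.25% × 29/366 = €1,078.9822
Total = €14,262.0273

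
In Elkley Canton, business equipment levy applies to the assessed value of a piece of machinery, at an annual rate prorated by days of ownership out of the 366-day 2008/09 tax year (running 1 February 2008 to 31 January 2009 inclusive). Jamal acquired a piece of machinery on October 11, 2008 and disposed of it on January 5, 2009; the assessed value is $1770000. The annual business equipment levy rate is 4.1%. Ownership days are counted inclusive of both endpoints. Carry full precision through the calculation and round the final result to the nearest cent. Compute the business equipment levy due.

Days held (October 11, 2008 – January 5, 2009): 87 out of 366
Tax = $1770000 × 4.1% × 87/366 = $17250.2459

$17250.25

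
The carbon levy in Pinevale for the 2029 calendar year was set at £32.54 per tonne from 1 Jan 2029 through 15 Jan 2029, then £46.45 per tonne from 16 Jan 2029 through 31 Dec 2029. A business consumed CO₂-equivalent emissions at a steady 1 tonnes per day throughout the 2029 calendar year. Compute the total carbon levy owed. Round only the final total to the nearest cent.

£16,745.60

1 Jan – 15 Jan 2029: 15 days × 1 tonnes/day = 15 tonnes at £32.54/tonne → £488.10
16 Jan – 31 Dec 2029: 350 days × 1 tonnes/day = 350 tonnes at £46.45/tonne → £16,257.50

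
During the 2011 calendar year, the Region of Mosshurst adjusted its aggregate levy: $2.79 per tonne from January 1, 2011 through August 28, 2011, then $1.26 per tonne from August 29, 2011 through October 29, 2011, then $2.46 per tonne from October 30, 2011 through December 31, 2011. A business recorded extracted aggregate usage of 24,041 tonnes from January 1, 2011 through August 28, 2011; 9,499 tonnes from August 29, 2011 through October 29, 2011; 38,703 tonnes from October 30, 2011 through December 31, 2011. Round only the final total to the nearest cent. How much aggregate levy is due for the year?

$174,252.51

January 1 – August 28, 2011: 24,041 tonnes at $2.79/tonne → $67,074.39
August 29 – October 29, 2011: 9,499 tonnes at $1.26/tonne → $11,968.74
October 30 – December 31, 2011: 38,703 tonnes at $2.46/tonne → $95,209.38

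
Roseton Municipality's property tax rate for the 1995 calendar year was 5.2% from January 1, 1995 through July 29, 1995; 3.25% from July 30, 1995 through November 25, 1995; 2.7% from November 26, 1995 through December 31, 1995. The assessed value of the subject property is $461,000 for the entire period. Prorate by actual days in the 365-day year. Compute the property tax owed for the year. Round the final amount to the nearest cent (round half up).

January 1 – July 29, 1995: 210 days at 5.2% → $461,000 × 5.2% × 210/365 = $13,792.1096
July 30 – November 25, 1995: 119 days at 3.25% → $461,000 × 3.25% × 119/365 = $4,884.7055
November 26 – December 31, 1995: 36 days at 2.7% → $461,000 × 2.7% × 36/365 = $1,227.6493
Total = $19,904.4644

$19,904.46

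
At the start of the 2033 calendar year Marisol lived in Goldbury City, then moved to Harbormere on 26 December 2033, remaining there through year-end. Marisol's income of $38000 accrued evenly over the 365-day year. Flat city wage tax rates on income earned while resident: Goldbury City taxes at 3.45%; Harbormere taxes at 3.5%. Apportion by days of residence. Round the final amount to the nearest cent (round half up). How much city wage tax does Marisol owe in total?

$1311.31

Goldbury City, 1 January – 25 December 2033: 359 days → $38000 × 3.45% × 359/365 = $1289.4493
Harbormere, 26 December – 31 December 2033: 6 days → $38000 × 3.5% × 6/365 = $21.8630
Total = $1311.3123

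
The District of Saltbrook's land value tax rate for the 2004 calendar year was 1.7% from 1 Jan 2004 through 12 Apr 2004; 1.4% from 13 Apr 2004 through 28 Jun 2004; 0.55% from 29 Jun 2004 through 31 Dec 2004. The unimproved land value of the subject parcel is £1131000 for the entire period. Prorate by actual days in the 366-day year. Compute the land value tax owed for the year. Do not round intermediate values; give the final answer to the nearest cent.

£11903.31

1 Jan – 12 Apr 2004: 103 days at 1.7% → £1131000 × 1.7% × 103/366 = £5410.8770
13 Apr – 28 Jun 2004: 77 days at 1.4% → £1131000 × 1.4% × 77/366 = £3331.1967
29 Jun – 31 Dec 2004: 186 days at 0.55% → £1131000 × 0.55% × 186/366 = £3161.2377
Total = £11903.3115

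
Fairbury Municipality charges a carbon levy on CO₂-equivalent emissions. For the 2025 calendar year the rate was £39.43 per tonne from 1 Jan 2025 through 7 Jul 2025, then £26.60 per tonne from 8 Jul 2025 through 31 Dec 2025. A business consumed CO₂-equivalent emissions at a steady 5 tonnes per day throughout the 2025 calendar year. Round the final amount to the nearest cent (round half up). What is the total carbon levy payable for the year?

1 Jan – 7 Jul 2025: 188 days × 5 tonnes/day = 940 tonnes at £39.43/tonne → £37,064.20
8 Jul – 31 Dec 2025: 177 days × 5 tonnes/day = 885 tonnes at £26.60/tonne → £23,541.00

£60,605.20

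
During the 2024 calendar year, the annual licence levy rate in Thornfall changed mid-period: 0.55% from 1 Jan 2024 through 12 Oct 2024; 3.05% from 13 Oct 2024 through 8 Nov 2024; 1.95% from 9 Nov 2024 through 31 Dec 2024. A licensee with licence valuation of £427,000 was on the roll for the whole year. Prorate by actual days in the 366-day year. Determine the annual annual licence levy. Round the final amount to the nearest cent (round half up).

1 Jan – 12 Oct 2024: 286 days at 0.55% → £427,000 × 0.55% × 286/366 = £1,835.1667
13 Oct – 8 Nov 2024: 27 days at 3.05% → £427,000 × 3.05% × 27/366 = £960.7500
9 Nov – 31 Dec 2024: 53 days at 1.95% → £427,000 × 1.95% × 53/366 = £1,205.7500
Total = £4,001.6667

£4,001.67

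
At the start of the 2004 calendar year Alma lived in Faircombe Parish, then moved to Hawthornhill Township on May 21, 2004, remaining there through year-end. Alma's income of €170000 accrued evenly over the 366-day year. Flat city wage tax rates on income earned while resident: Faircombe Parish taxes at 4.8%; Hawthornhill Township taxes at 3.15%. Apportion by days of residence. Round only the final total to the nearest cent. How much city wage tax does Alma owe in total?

Faircombe Parish, January 1 – May 20, 2004: 141 days → €170000 × 4.8% × 141/366 = €3143.6066
Hawthornhill Township, May 21 – December 31, 2004: 225 days → €170000 × 3.15% × 225/366 = €3292.0082
Total = €6435.6148

€6435.61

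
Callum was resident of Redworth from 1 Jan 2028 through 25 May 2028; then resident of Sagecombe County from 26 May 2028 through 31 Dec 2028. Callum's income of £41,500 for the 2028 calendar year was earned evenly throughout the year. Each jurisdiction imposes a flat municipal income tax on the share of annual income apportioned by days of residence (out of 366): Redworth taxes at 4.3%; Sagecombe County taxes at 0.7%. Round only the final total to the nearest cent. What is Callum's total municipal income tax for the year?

Redworth, 1 Jan – 25 May 2028: 146 days → £41,500 × 4.3% × 146/366 = £711.8497
Sagecombe County, 26 May – 31 Dec 2028: 220 days → £41,500 × 0.7% × 220/366 = £174.6175
Total = £886.4672

£886.47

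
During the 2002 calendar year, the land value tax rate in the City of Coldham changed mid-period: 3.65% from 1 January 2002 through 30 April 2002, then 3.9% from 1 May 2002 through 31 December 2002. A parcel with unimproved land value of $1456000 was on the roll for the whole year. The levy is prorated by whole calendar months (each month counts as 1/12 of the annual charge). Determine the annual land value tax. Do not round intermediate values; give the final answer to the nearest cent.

1 January – 30 April 2002: 4 months at 3.65% → $1456000 × 3.65% × 4/12 = $17714.6667
1 May – 31 December 2002: 8 months at 3.9% → $1456000 × 3.9% × 8/12 = $37856.0000
Total = $55570.6667

$55570.67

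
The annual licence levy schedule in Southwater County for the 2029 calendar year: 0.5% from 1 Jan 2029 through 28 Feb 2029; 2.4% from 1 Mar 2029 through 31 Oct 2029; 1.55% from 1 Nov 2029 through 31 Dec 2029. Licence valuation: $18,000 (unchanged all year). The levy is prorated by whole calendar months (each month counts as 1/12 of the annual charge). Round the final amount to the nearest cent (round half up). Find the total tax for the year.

$349.50

1 Jan – 28 Feb 2029: 2 months at 0.5% → $18,000 × 0.5% × 2/12 = $15.0000
1 Mar – 31 Oct 2029: 8 months at 2.4% → $18,000 × 2.4% × 8/12 = $288.0000
1 Nov – 31 Dec 2029: 2 months at 1.55% → $18,000 × 1.55% × 2/12 = $46.5000
Total = $349.5000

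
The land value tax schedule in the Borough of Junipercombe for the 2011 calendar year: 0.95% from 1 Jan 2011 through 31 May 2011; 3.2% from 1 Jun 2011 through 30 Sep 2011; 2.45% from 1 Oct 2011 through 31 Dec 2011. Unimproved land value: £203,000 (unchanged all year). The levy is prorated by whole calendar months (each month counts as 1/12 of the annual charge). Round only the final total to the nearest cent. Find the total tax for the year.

£4,212.25

1 Jan – 31 May 2011: 5 months at 0.95% → £203,000 × 0.95% × 5/12 = £803.5417
1 Jun – 30 Sep 2011: 4 months at 3.2% → £203,000 × 3.2% × 4/12 = £2,165.3333
1 Oct – 31 Dec 2011: 3 months at 2.45% → £203,000 × 2.45% × 3/12 = £1,243.3750
Total = £4,212.2500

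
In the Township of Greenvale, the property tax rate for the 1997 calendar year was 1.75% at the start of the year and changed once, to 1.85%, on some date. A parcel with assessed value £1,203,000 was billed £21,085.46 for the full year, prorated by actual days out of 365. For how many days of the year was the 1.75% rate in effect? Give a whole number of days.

355 days

Let d = days at the first rate; then 365 − d days at the second rate.
£1,203,000 × [1.75%·d + 1.85%·(365−d)] / 365 = £21,085.46
Solving gives d = 355, so the new rate took effect on 22 December 1997.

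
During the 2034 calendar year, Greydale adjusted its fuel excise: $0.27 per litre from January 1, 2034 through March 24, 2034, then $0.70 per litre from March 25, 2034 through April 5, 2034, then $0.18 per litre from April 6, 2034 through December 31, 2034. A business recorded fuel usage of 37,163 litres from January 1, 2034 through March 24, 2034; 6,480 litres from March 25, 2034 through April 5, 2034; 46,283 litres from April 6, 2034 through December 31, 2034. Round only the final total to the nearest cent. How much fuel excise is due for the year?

$22,900.95

January 1 – March 24, 2034: 37,163 litres at $0.27/litre → $10,034.01
March 25 – April 5, 2034: 6,480 litres at $0.70/litre → $4,536.00
April 6 – December 31, 2034: 46,283 litres at $0.18/litre → $8,330.94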